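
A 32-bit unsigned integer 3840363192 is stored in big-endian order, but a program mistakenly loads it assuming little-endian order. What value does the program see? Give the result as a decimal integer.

3091916772

3840363192 in 32-bit hexadecimal is 0xE4E74AB8.
Stored big-endian, the bytes at ascending addresses are E4 E7 4A B8.
Read back as little-endian, the first byte is least significant, giving 0xB84AE7E4.
0xB84AE7E4 = 3091916772.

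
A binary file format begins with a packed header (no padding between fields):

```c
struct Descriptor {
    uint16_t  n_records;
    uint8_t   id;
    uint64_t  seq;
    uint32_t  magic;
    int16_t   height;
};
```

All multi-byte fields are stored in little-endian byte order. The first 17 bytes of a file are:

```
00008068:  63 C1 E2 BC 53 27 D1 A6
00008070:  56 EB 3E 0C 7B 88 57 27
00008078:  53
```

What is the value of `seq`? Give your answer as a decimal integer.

`seq` follows `n_records` (2 B), `id` (1 B), so it starts at offset 2 + 1 = 3 and occupies 8 bytes.
Bytes at offsets 3..10: BC 53 27 D1 A6 56 EB 3E.
Little-endian stores the least-significant byte at the lowest address.
Reassemble most-significant byte first: 3E EB 56 A6 D1 27 53 BC → 0x3EEB56A6D12753BC.
0x3EEB56A6D12753BC = 4533812724352111548.

4533812724352111548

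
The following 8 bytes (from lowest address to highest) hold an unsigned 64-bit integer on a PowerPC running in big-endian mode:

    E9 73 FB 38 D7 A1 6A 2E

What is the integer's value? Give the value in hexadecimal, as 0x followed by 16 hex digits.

0xE973FB38D7A16A2E

Big-endian stores the most-significant byte at the lowest address.
The bytes are already most-significant first: 0xE973FB38D7A16A2E.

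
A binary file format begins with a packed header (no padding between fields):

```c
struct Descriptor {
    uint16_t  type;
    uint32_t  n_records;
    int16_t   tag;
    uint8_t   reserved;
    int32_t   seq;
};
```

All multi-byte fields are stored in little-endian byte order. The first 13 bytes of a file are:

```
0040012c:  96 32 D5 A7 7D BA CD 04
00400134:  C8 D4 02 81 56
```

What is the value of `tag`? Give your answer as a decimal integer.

`tag` follows `type` (2 B), `n_records` (4 B), so it starts at offset 2 + 4 = 6 and occupies 2 bytes.
Bytes at offsets 6..7: CD 04.
In little-endian order the low byte comes first in memory.
Reassemble most-significant byte first: 04 CD → 0x04CD.
0x04CD = 1229.

1229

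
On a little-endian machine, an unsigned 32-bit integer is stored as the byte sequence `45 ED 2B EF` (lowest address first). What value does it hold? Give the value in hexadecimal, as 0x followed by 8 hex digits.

0xEF2BED45

In little-endian order the low byte comes first in memory.
Reassemble most-significant byte first: EF 2B ED 45 → 0xEF2BED45.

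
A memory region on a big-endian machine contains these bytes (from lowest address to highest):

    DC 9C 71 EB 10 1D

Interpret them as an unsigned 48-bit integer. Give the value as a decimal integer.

In big-endian order the high byte comes first in memory.
The bytes are already most-significant first: 0xDC9C71EB101D.
0xDC9C71EB101D = 242564484239389.

242564484239389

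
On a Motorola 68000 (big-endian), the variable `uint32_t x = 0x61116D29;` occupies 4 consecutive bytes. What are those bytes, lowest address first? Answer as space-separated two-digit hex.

Split into bytes (most-significant first): 61 11 6D 29.
Big-endian stores the most-significant byte at the lowest address.
So the memory order matches the most-significant-first order: 61 11 6D 29.

61 11 6D 29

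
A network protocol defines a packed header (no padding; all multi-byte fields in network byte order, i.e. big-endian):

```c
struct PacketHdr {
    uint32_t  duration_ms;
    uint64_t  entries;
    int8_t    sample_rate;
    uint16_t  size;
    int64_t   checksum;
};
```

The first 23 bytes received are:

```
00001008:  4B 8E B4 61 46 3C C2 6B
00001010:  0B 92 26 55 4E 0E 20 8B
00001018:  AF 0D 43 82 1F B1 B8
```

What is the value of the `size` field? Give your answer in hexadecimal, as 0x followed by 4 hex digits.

0x0E20

`size` follows `duration_ms` (4 B), `entries` (8 B), `sample_rate` (1 B), so it starts at offset 4 + 8 + 1 = 13 and occupies 2 bytes.
Bytes at offsets 13..14: 0E 20.
Big-endian: lowest address holds the most-significant byte.
The bytes are already most-significant first: 0x0E20.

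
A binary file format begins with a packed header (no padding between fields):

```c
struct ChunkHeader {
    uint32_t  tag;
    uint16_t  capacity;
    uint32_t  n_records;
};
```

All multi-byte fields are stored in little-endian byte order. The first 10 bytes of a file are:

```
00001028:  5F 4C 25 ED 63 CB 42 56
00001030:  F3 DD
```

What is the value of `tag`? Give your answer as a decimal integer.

`tag` is the first field, at byte offset 0, occupying 4 bytes.
Bytes at offsets 0..3: 5F 4C 25 ED.
Little-endian stores the least-significant byte at the lowest address.
Reassemble most-significant byte first: ED 25 4C 5F → 0xED254C5F.
0xED254C5F = 3978644575.

3978644575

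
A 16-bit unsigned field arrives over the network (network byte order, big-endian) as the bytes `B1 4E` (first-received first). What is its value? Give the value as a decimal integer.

45390

Big-endian stores the most-significant byte at the lowest address.
The bytes are already most-significant first: 0xB14E.
0xB14E = 45390.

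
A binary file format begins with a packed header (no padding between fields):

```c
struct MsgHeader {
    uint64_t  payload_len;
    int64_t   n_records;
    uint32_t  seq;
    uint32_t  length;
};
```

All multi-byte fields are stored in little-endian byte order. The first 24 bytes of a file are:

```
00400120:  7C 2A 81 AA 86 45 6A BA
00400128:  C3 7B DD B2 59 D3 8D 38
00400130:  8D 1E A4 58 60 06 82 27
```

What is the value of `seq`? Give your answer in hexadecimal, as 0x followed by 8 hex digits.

0x58A41E8D

`seq` follows `payload_len` (8 B), `n_records` (8 B), so it starts at offset 8 + 8 = 16 and occupies 4 bytes.
Bytes at offsets 16..19: 8D 1E A4 58.
Little-endian: lowest address holds the least-significant byte.
Reassemble most-significant byte first: 58 A4 1E 8D → 0x58A41E8D.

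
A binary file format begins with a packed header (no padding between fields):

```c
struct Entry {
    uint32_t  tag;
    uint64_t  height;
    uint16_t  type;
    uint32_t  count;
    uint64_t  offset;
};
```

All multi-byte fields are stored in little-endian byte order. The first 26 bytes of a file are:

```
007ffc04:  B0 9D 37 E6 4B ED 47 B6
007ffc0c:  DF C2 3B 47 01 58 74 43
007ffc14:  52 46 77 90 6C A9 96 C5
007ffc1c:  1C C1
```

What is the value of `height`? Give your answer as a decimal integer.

5132910466410474827

`height` follows `tag` (4 bytes), so it starts at byte offset 4 and occupies 8 bytes.
Bytes at offsets 4..11: 4B ED 47 B6 DF C2 3B 47.
Little-endian: lowest address holds the least-significant byte.
Reassemble most-significant byte first: 47 3B C2 DF B6 47 ED 4B → 0x473BC2DFB647ED4B.
0x473BC2DFB647ED4B = 5132910466410474827.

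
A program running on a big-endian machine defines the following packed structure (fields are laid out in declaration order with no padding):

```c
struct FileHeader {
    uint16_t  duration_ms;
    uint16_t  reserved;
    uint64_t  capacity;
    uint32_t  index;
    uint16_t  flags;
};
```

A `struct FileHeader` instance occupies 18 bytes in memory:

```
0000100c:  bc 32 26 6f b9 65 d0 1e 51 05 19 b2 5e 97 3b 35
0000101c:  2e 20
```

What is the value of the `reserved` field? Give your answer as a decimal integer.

9839

`reserved` follows `duration_ms` (2 bytes), so it starts at byte offset 2 and occupies 2 bytes.
Bytes at offsets 2..3: 26 6F.
In big-endian order the high byte comes first in memory.
The bytes are already most-significant first: 0x266F.
0x266F = 9839.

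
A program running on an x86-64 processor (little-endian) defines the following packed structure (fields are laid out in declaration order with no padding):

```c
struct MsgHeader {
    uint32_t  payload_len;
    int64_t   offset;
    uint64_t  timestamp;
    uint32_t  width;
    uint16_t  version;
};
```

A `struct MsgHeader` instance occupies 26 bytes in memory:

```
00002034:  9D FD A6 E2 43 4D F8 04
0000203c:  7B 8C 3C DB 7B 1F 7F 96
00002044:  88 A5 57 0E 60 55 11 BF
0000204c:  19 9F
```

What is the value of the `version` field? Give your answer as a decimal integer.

40729

`version` follows `payload_len` (4 B), `offset` (8 B), `timestamp` (8 B), `width` (4 B), so it starts at offset 4 + 8 + 8 + 4 = 24 and occupies 2 bytes.
Bytes at offsets 24..25: 19 9F.
In little-endian order the low byte comes first in memory.
Reassemble most-significant byte first: 9F 19 → 0x9F19.
0x9F19 = 40729.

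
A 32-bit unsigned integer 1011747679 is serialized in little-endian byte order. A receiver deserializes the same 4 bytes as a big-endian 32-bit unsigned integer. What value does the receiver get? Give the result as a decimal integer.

1594576444

1011747679 in 32-bit hexadecimal is 0x3C4E0B5F.
Stored little-endian, the bytes at ascending addresses are 5F 0B 4E 3C.
Read back as big-endian, the last byte is least significant, giving 0x5F0B4E3C.
0x5F0B4E3C = 1594576444.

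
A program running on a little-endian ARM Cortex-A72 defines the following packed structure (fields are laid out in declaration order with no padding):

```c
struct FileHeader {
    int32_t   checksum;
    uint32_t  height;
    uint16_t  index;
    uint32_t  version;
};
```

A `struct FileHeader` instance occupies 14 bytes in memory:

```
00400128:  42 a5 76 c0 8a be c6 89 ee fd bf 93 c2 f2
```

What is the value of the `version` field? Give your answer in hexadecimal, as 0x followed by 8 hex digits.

0xF2C293BF

`version` follows `checksum` (4 B), `height` (4 B), `index` (2 B), so it starts at offset 4 + 4 + 2 = 10 and occupies 4 bytes.
Bytes at offsets 10..13: BF 93 C2 F2.
Little-endian: lowest address holds the least-significant byte.
Reassemble most-significant byte first: F2 C2 93 BF → 0xF2C293BF.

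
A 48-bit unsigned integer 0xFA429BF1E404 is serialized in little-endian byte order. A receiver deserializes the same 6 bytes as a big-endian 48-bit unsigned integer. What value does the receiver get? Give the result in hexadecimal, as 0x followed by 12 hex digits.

Stored little-endian, the bytes at ascending addresses are 04 E4 F1 9B 42 FA.
Read back as big-endian, the last byte is least significant, giving 0x04E4F19B42FA.

0x04E4F19B42FA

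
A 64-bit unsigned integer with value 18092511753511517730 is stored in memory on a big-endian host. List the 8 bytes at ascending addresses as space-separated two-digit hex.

FB 15 83 94 E2 A2 3E 22

18092511753511517730 in hexadecimal, padded to 64 bits, is 0xFB158394E2A23E22.
Split into bytes (most-significant first): FB 15 83 94 E2 A2 3E 22.
Big-endian stores the most-significant byte at the lowest address.
So the memory order matches the most-significant-first order: FB 15 83 94 E2 A2 3E 22.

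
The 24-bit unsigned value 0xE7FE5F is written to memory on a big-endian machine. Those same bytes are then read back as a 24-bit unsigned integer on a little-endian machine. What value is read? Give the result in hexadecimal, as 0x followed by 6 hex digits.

0x5FFEE7

Stored big-endian, the bytes at ascending addresses are E7 FE 5F.
Read back as little-endian, the first byte is least significant, giving 0x5FFEE7.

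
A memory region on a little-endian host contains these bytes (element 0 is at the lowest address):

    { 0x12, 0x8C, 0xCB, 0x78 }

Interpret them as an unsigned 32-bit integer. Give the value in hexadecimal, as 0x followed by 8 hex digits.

Little-endian: lowest address holds the least-significant byte.
Reassemble most-significant byte first: 78 CB 8C 12 → 0x78CB8C12.

0x78CB8C12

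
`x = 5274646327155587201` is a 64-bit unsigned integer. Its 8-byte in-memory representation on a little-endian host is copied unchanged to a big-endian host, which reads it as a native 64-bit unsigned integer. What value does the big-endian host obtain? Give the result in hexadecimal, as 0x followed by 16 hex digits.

5274646327155587201 in 64-bit hexadecimal is 0x49334EE365ED7881.
Stored little-endian, the bytes at ascending addresses are 81 78 ED 65 E3 4E 33 49.
Read back as big-endian, the last byte is least significant, giving 0x8178ED65E34E3349.

0x8178ED65E34E3349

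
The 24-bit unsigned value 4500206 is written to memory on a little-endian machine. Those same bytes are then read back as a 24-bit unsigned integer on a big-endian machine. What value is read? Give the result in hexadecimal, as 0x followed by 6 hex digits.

0xEEAA44

4500206 in 24-bit hexadecimal is 0x44AAEE.
Stored little-endian, the bytes at ascending addresses are EE AA 44.
Read back as big-endian, the last byte is least significant, giving 0xEEAA44.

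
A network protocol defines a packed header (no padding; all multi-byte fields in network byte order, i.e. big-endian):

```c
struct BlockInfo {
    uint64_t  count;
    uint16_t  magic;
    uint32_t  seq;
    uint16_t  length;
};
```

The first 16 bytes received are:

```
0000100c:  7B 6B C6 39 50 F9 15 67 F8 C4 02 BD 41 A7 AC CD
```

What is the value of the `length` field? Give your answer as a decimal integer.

44237

`length` follows `count` (8 B), `magic` (2 B), `seq` (4 B), so it starts at offset 8 + 2 + 4 = 14 and occupies 2 bytes.
Bytes at offsets 14..15: AC CD.
In big-endian order the high byte comes first in memory.
The bytes are already most-significant first: 0xACCD.
0xACCD = 44237.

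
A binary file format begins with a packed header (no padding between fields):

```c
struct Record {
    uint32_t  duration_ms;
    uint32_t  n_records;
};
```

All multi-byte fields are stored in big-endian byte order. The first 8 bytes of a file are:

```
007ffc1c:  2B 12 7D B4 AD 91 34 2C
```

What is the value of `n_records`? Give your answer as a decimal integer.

2911974444

`n_records` follows `duration_ms` (4 bytes), so it starts at byte offset 4 and occupies 4 bytes.
Bytes at offsets 4..7: AD 91 34 2C.
Big-endian stores the most-significant byte at the lowest address.
The bytes are already most-significant first: 0xAD91342C.
0xAD91342C = 2911974444.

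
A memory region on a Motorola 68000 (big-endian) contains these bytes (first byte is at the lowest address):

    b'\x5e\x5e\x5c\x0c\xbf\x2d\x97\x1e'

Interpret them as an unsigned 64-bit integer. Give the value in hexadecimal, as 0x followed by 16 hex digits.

Big-endian: lowest address holds the most-significant byte.
The bytes are already most-significant first: 0x5E5E5C0CBF2D971E.

0x5E5E5C0CBF2D971E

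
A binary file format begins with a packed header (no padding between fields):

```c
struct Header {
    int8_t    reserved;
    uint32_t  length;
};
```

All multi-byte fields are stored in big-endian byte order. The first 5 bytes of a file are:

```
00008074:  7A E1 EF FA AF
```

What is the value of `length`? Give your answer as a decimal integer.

3790600879

`length` follows `reserved` (1 byte), so it starts at byte offset 1 and occupies 4 bytes.
Bytes at offsets 1..4: E1 EF FA AF.
Big-endian stores the most-significant byte at the lowest address.
The bytes are already most-significant first: 0xE1EFFAAF.
0xE1EFFAAF = 3790600879.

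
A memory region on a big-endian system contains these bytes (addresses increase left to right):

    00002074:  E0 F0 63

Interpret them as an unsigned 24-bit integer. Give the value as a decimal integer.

Big-endian: lowest address holds the most-significant byte.
The bytes are already most-significant first: 0xE0F063.
0xE0F063 = 14741603.

14741603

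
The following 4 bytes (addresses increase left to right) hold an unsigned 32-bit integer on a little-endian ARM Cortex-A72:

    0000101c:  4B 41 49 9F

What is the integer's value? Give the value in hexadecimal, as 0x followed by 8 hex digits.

0x9F49414B

Little-endian: lowest address holds the least-significant byte.
Reassemble most-significant byte first: 9F 49 41 4B → 0x9F49414B.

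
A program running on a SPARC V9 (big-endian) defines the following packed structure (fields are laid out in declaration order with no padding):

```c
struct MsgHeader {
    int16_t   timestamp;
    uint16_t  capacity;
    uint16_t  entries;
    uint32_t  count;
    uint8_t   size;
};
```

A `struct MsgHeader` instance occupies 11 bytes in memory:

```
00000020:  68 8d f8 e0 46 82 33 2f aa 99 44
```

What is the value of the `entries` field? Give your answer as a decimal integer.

`entries` follows `timestamp` (2 B), `capacity` (2 B), so it starts at offset 2 + 2 = 4 and occupies 2 bytes.
Bytes at offsets 4..5: 46 82.
Big-endian stores the most-significant byte at the lowest address.
The bytes are already most-significant first: 0x4682.
0x4682 = 18050.

18050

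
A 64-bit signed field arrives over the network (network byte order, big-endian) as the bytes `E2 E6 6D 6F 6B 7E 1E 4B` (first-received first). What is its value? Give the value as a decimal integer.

Big-endian: lowest address holds the most-significant byte.
The bytes are already most-significant first: 0xE2E66D6F6B7E1E4B.
Top bit is set, so as a signed 64-bit value this is 0xE2E66D6F6B7E1E4B − 2^64 = -2096868251182162357.

-2096868251182162357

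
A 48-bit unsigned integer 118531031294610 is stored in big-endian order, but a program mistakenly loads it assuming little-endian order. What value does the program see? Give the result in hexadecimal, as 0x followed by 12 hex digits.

0x92E203A8CD6B

118531031294610 in 48-bit hexadecimal is 0x6BCDA803E292.
Stored big-endian, the bytes at ascending addresses are 6B CD A8 03 E2 92.
Read back as little-endian, the first byte is least significant, giving 0x92E203A8CD6B.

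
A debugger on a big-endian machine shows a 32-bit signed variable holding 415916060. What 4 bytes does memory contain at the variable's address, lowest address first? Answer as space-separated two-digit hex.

18 CA 60 1C

415916060 in hexadecimal, padded to 32 bits, is 0x18CA601C.
Split into bytes (most-significant first): 18 CA 60 1C.
Big-endian stores the most-significant byte at the lowest address.
So the memory order matches the most-significant-first order: 18 CA 60 1C.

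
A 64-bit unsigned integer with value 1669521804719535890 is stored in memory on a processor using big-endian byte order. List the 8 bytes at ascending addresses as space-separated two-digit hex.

1669521804719535890 in hexadecimal, padded to 64 bits, is 0x172B553C6313B712.
Split into bytes (most-significant first): 17 2B 55 3C 63 13 B7 12.
Big-endian: lowest address holds the most-significant byte.
So the memory order matches the most-significant-first order: 17 2B 55 3C 63 13 B7 12.

17 2B 55 3C 63 13 B7 12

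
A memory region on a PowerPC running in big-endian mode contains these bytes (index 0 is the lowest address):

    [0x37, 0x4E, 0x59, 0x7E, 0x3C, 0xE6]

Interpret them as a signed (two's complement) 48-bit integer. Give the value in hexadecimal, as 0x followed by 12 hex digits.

Big-endian stores the most-significant byte at the lowest address.
The bytes are already most-significant first: 0x374E597E3CE6.

0x374E597E3CE6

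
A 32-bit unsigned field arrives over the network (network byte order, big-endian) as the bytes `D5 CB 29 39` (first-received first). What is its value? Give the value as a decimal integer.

3586861369

Big-endian: lowest address holds the most-significant byte.
The bytes are already most-significant first: 0xD5CB2939.
0xD5CB2939 = 3586861369.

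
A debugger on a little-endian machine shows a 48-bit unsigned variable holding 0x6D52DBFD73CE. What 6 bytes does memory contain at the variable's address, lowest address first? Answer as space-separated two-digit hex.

Split into bytes (most-significant first): 6D 52 DB FD 73 CE.
Little-endian stores the least-significant byte at the lowest address.
So at ascending addresses the bytes are CE 73 FD DB 52 6D.

CE 73 FD DB 52 6D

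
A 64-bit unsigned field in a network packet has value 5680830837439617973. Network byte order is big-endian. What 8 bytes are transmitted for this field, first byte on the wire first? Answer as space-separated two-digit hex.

5680830837439617973 in hexadecimal, padded to 64 bits, is 0x4ED65D8C5EAC5BB5.
Split into bytes (most-significant first): 4E D6 5D 8C 5E AC 5B B5.
In big-endian order the high byte comes first in memory.
So the memory order matches the most-significant-first order: 4E D6 5D 8C 5E AC 5B B5.

4E D6 5D 8C 5E AC 5B B5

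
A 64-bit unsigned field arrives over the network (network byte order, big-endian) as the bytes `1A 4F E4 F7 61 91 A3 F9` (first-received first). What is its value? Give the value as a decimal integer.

In big-endian order the high byte comes first in memory.
The bytes are already most-significant first: 0x1A4FE4F76191A3F9.
0x1A4FE4F76191A3F9 = 1895985719291257849.

1895985719291257849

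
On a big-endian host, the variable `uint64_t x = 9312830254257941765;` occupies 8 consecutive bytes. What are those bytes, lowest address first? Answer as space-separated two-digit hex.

9312830254257941765 in hexadecimal, padded to 64 bits, is 0x813DD1C6568E2D05.
Split into bytes (most-significant first): 81 3D D1 C6 56 8E 2D 05.
Big-endian: lowest address holds the most-significant byte.
So the memory order matches the most-significant-first order: 81 3D D1 C6 56 8E 2D 05.

81 3D D1 C6 56 8E 2D 05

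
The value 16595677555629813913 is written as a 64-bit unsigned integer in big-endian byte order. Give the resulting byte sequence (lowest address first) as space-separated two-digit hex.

16595677555629813913 in hexadecimal, padded to 64 bits, is 0xE64FB0CF263CF099.
Split into bytes (most-significant first): E6 4F B0 CF 26 3C F0 99.
In big-endian order the high byte comes first in memory.
So the memory order matches the most-significant-first order: E6 4F B0 CF 26 3C F0 99.

E6 4F B0 CF 26 3C F0 99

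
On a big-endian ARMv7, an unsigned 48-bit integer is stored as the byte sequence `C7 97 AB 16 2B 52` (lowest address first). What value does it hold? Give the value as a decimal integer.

Big-endian: lowest address holds the most-significant byte.
The bytes are already most-significant first: 0xC797AB162B52.
0xC797AB162B52 = 219454224345938.

219454224345938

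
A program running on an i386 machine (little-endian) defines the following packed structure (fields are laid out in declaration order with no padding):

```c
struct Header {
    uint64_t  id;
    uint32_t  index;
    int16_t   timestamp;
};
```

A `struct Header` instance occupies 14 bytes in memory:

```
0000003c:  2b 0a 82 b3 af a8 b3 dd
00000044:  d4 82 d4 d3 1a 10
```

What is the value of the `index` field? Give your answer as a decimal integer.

3553919700

`index` follows `id` (8 bytes), so it starts at byte offset 8 and occupies 4 bytes.
Bytes at offsets 8..11: D4 82 D4 D3.
In little-endian order the low byte comes first in memory.
Reassemble most-significant byte first: D3 D4 82 D4 → 0xD3D482D4.
0xD3D482D4 = 3553919700.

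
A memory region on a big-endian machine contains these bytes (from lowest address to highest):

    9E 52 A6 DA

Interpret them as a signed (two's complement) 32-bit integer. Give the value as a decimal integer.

In big-endian order the high byte comes first in memory.
The bytes are already most-significant first: 0x9E52A6DA.
Top bit is set, so as a signed 32-bit value this is 0x9E52A6DA − 2^32 = -1638750502.

-1638750502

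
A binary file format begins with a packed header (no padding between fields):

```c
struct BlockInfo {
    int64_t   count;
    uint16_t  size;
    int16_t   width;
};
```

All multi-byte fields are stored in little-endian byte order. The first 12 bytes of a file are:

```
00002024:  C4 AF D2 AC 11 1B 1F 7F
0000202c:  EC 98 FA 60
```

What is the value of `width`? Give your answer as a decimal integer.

`width` follows `count` (8 B), `size` (2 B), so it starts at offset 8 + 2 = 10 and occupies 2 bytes.
Bytes at offsets 10..11: FA 60.
In little-endian order the low byte comes first in memory.
Reassemble most-significant byte first: 60 FA → 0x60FA.
0x60FA = 24826.

24826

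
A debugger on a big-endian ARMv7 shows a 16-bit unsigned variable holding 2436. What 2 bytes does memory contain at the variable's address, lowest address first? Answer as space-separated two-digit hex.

09 84

2436 in hexadecimal, padded to 16 bits, is 0x0984.
Split into bytes (most-significant first): 09 84.
Big-endian: lowest address holds the most-significant byte.
So the memory order matches the most-significant-first order: 09 84.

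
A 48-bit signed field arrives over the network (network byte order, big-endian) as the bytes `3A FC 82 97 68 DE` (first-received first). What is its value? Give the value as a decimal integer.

64856197130462

Big-endian stores the most-significant byte at the lowest address.
The bytes are already most-significant first: 0x3AFC829768DE.
0x3AFC829768DE = 64856197130462.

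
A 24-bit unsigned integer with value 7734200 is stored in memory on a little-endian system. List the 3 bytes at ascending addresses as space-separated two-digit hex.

B8 03 76

7734200 in hexadecimal, padded to 24 bits, is 0x7603B8.
Split into bytes (most-significant first): 76 03 B8.
In little-endian order the low byte comes first in memory.
So at ascending addresses the bytes are B8 03 76.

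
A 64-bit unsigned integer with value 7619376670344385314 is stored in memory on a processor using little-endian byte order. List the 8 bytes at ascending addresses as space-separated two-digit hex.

7619376670344385314 in hexadecimal, padded to 64 bits, is 0x69BD76B665C69322.
Split into bytes (most-significant first): 69 BD 76 B6 65 C6 93 22.
Little-endian stores the least-significant byte at the lowest address.
So at ascending addresses the bytes are 22 93 C6 65 B6 76 BD 69.

22 93 C6 65 B6 76 BD 69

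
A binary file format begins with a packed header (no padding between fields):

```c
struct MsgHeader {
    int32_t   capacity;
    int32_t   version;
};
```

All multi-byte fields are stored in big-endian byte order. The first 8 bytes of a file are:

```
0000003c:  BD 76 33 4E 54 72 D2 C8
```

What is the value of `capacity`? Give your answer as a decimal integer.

-1116327090

`capacity` is the first field, at byte offset 0, occupying 4 bytes.
Bytes at offsets 0..3: BD 76 33 4E.
Big-endian stores the most-significant byte at the lowest address.
The bytes are already most-significant first: 0xBD76334E.
Top bit is set, so as a signed 32-bit value this is 0xBD76334E − 2^32 = -1116327090.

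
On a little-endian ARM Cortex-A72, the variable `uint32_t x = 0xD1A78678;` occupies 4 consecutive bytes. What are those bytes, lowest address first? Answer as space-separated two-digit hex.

78 86 A7 D1

Split into bytes (most-significant first): D1 A7 86 78.
In little-endian order the low byte comes first in memory.
So at ascending addresses the bytes are 78 86 A7 D1.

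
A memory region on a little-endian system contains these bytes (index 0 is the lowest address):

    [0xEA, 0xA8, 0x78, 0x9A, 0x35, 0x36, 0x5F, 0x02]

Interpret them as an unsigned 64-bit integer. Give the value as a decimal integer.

170914914716133610

In little-endian order the low byte comes first in memory.
Reassemble most-significant byte first: 02 5F 36 35 9A 78 A8 EA → 0x025F36359A78A8EA.
0x025F36359A78A8EA = 170914914716133610.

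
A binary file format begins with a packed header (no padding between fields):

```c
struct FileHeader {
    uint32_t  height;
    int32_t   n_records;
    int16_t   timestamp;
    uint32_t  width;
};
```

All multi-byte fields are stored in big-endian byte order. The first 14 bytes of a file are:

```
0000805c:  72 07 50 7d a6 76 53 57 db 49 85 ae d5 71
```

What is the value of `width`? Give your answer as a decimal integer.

`width` follows `height` (4 B), `n_records` (4 B), `timestamp` (2 B), so it starts at offset 4 + 4 + 2 = 10 and occupies 4 bytes.
Bytes at offsets 10..13: 85 AE D5 71.
Big-endian: lowest address holds the most-significant byte.
The bytes are already most-significant first: 0x85AED571.
0x85AED571 = 2242827633.

2242827633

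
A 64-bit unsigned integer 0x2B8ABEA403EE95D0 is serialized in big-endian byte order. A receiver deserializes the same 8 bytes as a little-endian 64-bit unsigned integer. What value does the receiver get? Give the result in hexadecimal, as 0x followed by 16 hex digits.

0xD095EE03A4BE8A2B

Stored big-endian, the bytes at ascending addresses are 2B 8A BE A4 03 EE 95 D0.
Read back as little-endian, the first byte is least significant, giving 0xD095EE03A4BE8A2B.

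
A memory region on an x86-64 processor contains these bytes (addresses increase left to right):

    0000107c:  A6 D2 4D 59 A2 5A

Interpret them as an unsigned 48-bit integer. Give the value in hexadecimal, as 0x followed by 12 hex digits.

Little-endian stores the least-significant byte at the lowest address.
Reassemble most-significant byte first: 5A A2 59 4D D2 A6 → 0x5AA2594DD2A6.

0x5AA2594DD2A6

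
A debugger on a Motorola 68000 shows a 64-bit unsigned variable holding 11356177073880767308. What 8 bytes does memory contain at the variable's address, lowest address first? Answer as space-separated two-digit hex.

9D 99 3E E1 8F 19 1B 4C

11356177073880767308 in hexadecimal, padded to 64 bits, is 0x9D993EE18F191B4C.
Split into bytes (most-significant first): 9D 99 3E E1 8F 19 1B 4C.
Big-endian: lowest address holds the most-significant byte.
So the memory order matches the most-significant-first order: 9D 99 3E E1 8F 19 1B 4C.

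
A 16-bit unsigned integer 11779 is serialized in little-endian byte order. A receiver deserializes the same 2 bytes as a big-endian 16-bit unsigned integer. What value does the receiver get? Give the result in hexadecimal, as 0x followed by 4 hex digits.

0x032E

11779 in 16-bit hexadecimal is 0x2E03.
Stored little-endian, the bytes at ascending addresses are 03 2E.
Read back as big-endian, the last byte is least significant, giving 0x032E.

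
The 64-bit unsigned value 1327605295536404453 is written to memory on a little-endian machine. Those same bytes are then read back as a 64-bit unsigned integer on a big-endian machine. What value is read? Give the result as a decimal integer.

16570818335744814098

1327605295536404453 in 64-bit hexadecimal is 0x126C99FB7A5FF7E5.
Stored little-endian, the bytes at ascending addresses are E5 F7 5F 7A FB 99 6C 12.
Read back as big-endian, the last byte is least significant, giving 0xE5F75F7AFB996C12.
0xE5F75F7AFB996C12 = 16570818335744814098.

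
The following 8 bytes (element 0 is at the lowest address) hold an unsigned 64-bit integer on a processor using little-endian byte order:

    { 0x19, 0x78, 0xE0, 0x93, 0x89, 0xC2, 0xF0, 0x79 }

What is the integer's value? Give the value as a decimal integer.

Little-endian stores the least-significant byte at the lowest address.
Reassemble most-significant byte first: 79 F0 C2 89 93 E0 78 19 → 0x79F0C28993E07819.
0x79F0C28993E07819 = 8786736769147107353.

8786736769147107353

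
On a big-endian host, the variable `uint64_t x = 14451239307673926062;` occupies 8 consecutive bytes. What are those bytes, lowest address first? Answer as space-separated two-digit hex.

C8 8D 1D 95 9A 10 F9 AE

14451239307673926062 in hexadecimal, padded to 64 bits, is 0xC88D1D959A10F9AE.
Split into bytes (most-significant first): C8 8D 1D 95 9A 10 F9 AE.
In big-endian order the high byte comes first in memory.
So the memory order matches the most-significant-first order: C8 8D 1D 95 9A 10 F9 AE.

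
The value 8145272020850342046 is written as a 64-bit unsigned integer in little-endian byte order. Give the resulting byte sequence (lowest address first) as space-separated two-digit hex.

9E 78 B6 59 BF D1 09 71

8145272020850342046 in hexadecimal, padded to 64 bits, is 0x7109D1BF59B6789E.
Split into bytes (most-significant first): 71 09 D1 BF 59 B6 78 9E.
Little-endian: lowest address holds the least-significant byte.
So at ascending addresses the bytes are 9E 78 B6 59 BF D1 09 71.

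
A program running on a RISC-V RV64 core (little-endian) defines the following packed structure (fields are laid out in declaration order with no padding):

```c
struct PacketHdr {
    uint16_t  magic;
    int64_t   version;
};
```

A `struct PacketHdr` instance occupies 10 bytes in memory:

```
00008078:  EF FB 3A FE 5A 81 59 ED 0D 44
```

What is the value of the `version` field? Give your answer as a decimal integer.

4903836537954434618

`version` follows `magic` (2 bytes), so it starts at byte offset 2 and occupies 8 bytes.
Bytes at offsets 2..9: 3A FE 5A 81 59 ED 0D 44.
In little-endian order the low byte comes first in memory.
Reassemble most-significant byte first: 44 0D ED 59 81 5A FE 3A → 0x440DED59815AFE3A.
0x440DED59815AFE3A = 4903836537954434618.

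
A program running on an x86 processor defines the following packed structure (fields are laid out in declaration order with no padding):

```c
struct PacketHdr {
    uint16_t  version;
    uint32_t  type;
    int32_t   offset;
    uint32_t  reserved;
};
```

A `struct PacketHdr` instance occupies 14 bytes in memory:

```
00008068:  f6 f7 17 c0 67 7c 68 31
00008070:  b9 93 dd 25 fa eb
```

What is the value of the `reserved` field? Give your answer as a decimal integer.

3959039453

`reserved` follows `version` (2 B), `type` (4 B), `offset` (4 B), so it starts at offset 2 + 4 + 4 = 10 and occupies 4 bytes.
Bytes at offsets 10..13: DD 25 FA EB.
In little-endian order the low byte comes first in memory.
Reassemble most-significant byte first: EB FA 25 DD → 0xEBFA25DD.
0xEBFA25DD = 3959039453.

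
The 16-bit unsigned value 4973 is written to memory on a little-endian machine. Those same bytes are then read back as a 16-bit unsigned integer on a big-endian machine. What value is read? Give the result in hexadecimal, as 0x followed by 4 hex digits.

4973 in 16-bit hexadecimal is 0x136D.
Stored little-endian, the bytes at ascending addresses are 6D 13.
Read back as big-endian, the last byte is least significant, giving 0x6D13.

0x6D13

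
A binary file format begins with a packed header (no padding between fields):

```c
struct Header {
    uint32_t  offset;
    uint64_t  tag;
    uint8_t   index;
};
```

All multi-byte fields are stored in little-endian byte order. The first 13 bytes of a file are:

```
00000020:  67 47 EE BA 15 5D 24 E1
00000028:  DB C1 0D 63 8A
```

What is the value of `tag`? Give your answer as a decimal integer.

`tag` follows `offset` (4 bytes), so it starts at byte offset 4 and occupies 8 bytes.
Bytes at offsets 4..11: 15 5D 24 E1 DB C1 0D 63.
Little-endian: lowest address holds the least-significant byte.
Reassemble most-significant byte first: 63 0D C1 DB E1 24 5D 15 → 0x630DC1DBE1245D15.
0x630DC1DBE1245D15 = 7137574134571359509.

7137574134571359509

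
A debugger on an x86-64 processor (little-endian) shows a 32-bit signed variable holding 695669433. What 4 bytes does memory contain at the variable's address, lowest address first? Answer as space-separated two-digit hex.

695669433 in hexadecimal, padded to 32 bits, is 0x297712B9.
Split into bytes (most-significant first): 29 77 12 B9.
In little-endian order the low byte comes first in memory.
So at ascending addresses the bytes are B9 12 77 29.

B9 12 77 29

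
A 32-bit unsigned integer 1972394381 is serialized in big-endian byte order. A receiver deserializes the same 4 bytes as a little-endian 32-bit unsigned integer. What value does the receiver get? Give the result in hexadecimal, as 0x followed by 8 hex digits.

0x8D599075

1972394381 in 32-bit hexadecimal is 0x7590598D.
Stored big-endian, the bytes at ascending addresses are 75 90 59 8D.
Read back as little-endian, the first byte is least significant, giving 0x8D599075.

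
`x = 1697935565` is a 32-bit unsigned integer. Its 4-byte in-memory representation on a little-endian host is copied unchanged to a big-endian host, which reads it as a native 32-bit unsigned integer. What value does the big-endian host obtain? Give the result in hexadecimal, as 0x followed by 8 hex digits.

1697935565 in 32-bit hexadecimal is 0x653470CD.
Stored little-endian, the bytes at ascending addresses are CD 70 34 65.
Read back as big-endian, the last byte is least significant, giving 0xCD703465.

0xCD703465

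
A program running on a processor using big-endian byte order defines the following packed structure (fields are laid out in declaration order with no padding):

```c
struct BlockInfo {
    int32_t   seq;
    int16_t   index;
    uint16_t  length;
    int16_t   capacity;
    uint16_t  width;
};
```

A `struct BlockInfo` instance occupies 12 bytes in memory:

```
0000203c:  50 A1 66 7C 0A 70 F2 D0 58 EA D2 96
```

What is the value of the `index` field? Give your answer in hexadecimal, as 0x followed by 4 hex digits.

`index` follows `seq` (4 bytes), so it starts at byte offset 4 and occupies 2 bytes.
Bytes at offsets 4..5: 0A 70.
Big-endian: lowest address holds the most-significant byte.
The bytes are already most-significant first: 0x0A70.

0x0A70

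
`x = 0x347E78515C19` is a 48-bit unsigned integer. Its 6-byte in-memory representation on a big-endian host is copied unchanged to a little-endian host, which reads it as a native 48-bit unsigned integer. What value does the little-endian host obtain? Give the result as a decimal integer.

27884294536756

Stored big-endian, the bytes at ascending addresses are 34 7E 78 51 5C 19.
Read back as little-endian, the first byte is least significant, giving 0x195C51787E34.
0x195C51787E34 = 27884294536756.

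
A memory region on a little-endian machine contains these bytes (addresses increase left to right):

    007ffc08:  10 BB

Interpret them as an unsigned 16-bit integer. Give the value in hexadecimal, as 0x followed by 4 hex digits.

0xBB10

In little-endian order the low byte comes first in memory.
Reassemble most-significant byte first: BB 10 → 0xBB10.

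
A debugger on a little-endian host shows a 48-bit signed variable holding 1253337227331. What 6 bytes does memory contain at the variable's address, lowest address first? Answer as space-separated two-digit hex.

43 60 B8 D0 23 01

1253337227331 in hexadecimal, padded to 48 bits, is 0x0123D0B86043.
Split into bytes (most-significant first): 01 23 D0 B8 60 43.
In little-endian order the low byte comes first in memory.
So at ascending addresses the bytes are 43 60 B8 D0 23 01.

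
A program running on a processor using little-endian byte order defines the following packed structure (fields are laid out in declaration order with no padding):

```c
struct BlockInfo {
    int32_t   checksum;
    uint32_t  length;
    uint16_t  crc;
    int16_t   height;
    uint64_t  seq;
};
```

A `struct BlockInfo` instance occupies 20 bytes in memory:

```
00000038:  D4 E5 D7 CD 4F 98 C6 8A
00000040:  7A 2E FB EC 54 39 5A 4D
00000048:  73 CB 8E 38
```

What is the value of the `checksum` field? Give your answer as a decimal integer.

-841488940

`checksum` is the first field, at byte offset 0, occupying 4 bytes.
Bytes at offsets 0..3: D4 E5 D7 CD.
Little-endian: lowest address holds the least-significant byte.
Reassemble most-significant byte first: CD D7 E5 D4 → 0xCDD7E5D4.
Top bit is set, so as a signed 32-bit value this is 0xCDD7E5D4 − 2^32 = -841488940.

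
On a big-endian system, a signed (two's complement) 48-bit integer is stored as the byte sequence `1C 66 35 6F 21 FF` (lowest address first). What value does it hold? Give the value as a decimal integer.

Big-endian stores the most-significant byte at the lowest address.
The bytes are already most-significant first: 0x1C66356F21FF.
0x1C66356F21FF = 31225308717567.

31225308717567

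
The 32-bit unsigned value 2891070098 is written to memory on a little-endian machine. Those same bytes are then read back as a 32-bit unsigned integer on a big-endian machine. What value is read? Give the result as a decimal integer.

2891070098 in 32-bit hexadecimal is 0xAC523A92.
Stored little-endian, the bytes at ascending addresses are 92 3A 52 AC.
Read back as big-endian, the last byte is least significant, giving 0x923A52AC.
0x923A52AC = 2453295788.

2453295788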